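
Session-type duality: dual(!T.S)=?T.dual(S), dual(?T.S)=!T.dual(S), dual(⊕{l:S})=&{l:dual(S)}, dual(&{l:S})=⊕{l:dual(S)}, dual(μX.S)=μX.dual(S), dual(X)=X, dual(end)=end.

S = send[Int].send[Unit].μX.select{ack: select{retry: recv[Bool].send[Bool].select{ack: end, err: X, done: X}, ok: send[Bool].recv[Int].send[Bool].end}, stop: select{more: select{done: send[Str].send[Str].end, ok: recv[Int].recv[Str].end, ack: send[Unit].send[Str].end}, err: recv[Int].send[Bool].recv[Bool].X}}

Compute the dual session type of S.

recv[Int].recv[Unit].μX.offer{ack: offer{retry: send[Bool].recv[Bool].offer{ack: end, err: X, done: X}, ok: recv[Bool].send[Int].recv[Bool].end}, stop: offer{more: offer{done: recv[Str].recv[Str].end, ok: send[Int].send[Str].end, ack: recv[Unit].recv[Str].end}, err: send[Int].recv[Bool].send[Bool].X}}

send[Int] ↦ recv[Int]
  send[Unit] ↦ recv[Unit]
    μX ↦ μX  (rec unchanged)
      select{ack,stop} ↦ offer{ack,stop}  (internal→external)
        • ack:
          select{retry,ok} ↦ offer{retry,ok}  (internal→external)
            • retry:
              recv[Bool] ↦ send[Bool]
                send[Bool] ↦ recv[Bool]
                  select{ack,err,done} ↦ offer{ack,err,done}  (internal→external)
                    • ack:
                      end self-dual
                    • err:
                      X self-dual
                    • done:
                      X self-dual
            • ok:
              send[Bool] ↦ recv[Bool]
                recv[Int] ↦ send[Int]
                  send[Bool] ↦ recv[Bool]
                    end self-dual
        • stop:
          select{more,err} ↦ offer{more,err}  (internal→external)
            • more:
              select{done,ok,ack} ↦ offer{done,ok,ack}  (internal→external)
                • done:
                  send[Str] ↦ recv[Str]
                    send[Str] ↦ recv[Str]
                      end self-dual
                • ok:
                  recv[Int] ↦ send[Int]
                    recv[Str] ↦ send[Str]
                      end self-dual
                • ack:
                  send[Unit] ↦ recv[Unit]
                    send[Str] ↦ recv[Str]
                      end self-dual
            • err:
              recv[Int] ↦ send[Int]
                send[Bool] ↦ recv[Bool]
                  recv[Bool] ↦ send[Bool]
                    X self-dual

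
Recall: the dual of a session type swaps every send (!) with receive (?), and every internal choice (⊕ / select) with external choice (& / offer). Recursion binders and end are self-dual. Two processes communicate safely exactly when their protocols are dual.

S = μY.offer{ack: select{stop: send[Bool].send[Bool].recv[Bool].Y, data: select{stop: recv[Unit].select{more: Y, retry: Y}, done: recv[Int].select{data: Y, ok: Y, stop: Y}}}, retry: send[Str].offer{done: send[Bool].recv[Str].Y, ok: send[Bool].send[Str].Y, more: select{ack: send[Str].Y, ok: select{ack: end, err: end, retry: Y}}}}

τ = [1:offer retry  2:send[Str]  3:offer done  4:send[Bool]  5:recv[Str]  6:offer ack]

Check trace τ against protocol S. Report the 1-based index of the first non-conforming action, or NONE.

NONE

step 1: offer retry  ✓  state: send[Str].offer{done: send[Bool].recv[Str].μY.…, ok: send[Bool].send[Str].μY.…, more: select{ack: send[Str].μY.…, ok: select{ack: end, err: end, retry: μY.…}}}
step 2: send[Str]  ✓  state: offer{done: send[Bool].recv[Str].μY.…, ok: send[Bool].send[Str].μY.…, more: select{ack: send[Str].μY.…, ok: select{ack: end, err: end, retry: μY.…}}}
step 3: offer done  ✓  state: send[Bool].recv[Str].μY.…
step 4: send[Bool]  ✓  state: recv[Str].μY.…
step 5: recv[Str]  ✓  state: μY.…
step 6: offer ack  ✓  state: select{stop: send[Bool].send[Bool].recv[Bool].μY.…, data: select{stop: recv[Unit].select{more: μY.…, retry: μY.…}, done: recv[Int].select{data: μY.…, ok: μY.…, stop: μY.…}}}
trace exhausted — no violation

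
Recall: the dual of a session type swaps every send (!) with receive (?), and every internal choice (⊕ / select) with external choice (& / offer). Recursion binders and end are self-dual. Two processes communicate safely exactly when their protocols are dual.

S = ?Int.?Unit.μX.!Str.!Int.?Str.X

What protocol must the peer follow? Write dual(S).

?Int → !Int
  ?Unit → !Unit
    μX → μX  (binder kept)
      !Str → ?Str
        !Int → ?Int
          ?Str → !Str
            X ↦ X

!Int.!Unit.μX.?Str.?Int.!Str.X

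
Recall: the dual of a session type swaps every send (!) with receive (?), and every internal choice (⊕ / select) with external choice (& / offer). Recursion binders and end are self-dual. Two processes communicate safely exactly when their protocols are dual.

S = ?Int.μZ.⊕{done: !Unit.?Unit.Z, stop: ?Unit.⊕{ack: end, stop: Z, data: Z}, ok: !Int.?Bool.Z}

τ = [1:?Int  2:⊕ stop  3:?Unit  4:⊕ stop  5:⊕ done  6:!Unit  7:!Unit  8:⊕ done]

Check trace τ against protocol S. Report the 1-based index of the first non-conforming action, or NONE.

7

step 1: ?Int  match  now at μZ.…
step 2: ⊕ stop  match  now at ?Unit.⊕{ack: end, stop: μZ.…, data: μZ.…}
step 3: ?Unit  match  now at ⊕{ack: end, stop: μZ.…, data: μZ.…}
step 4: ⊕ stop  match  now at μZ.…
step 5: ⊕ done  match  now at !Unit.?Unit.μZ.…
step 6: !Unit  match  now at ?Unit.μZ.…
step 7: got !Unit, protocol expects ?Unit  ✗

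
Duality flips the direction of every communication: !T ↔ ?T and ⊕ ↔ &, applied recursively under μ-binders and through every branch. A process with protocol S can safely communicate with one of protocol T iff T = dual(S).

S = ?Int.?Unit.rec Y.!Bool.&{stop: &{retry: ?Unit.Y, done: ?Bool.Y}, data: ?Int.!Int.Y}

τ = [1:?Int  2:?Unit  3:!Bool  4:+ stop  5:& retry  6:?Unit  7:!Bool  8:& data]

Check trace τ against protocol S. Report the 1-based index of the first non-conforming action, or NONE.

4

@1 ?Int  match  state: ?Unit.rec Y.…
@2 ?Unit  match  state: rec Y.…
@3 !Bool  match  state: &{stop: &{retry: ?Unit.rec Y.…, done: ?Bool.rec Y.…}, data: ?Int.!Int.rec Y.…}
@4 got + stop, protocol expects & stop or & data  ✗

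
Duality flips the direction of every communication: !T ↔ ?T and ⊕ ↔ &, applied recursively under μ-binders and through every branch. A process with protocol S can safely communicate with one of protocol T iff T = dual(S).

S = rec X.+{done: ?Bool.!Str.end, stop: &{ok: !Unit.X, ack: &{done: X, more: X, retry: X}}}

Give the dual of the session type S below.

rec X.&{done: !Bool.?Str.end, stop: +{ok: ?Unit.X, ack: +{done: X, more: X, retry: X}}}

rec X = rec X  (μ self-dual)
  +{done,stop} = &{done,stop}  (select→offer)
    case done:
      ?Bool = !Bool
        !Str = ?Str
          end self-dual
    case stop:
      &{ok,ack} = +{ok,ack}  (offer→select)
        case ok:
          !Unit = ?Unit
            X self-dual
        case ack:
          &{done,more,retry} = +{done,more,retry}  (offer→select)
            case done:
              X self-dual
            case more:
              X self-dual
            case retry:
              X self-dual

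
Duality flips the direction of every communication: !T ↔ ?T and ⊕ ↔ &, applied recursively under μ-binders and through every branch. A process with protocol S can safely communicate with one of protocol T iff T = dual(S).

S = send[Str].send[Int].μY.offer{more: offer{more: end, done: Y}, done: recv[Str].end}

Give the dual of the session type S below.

recv[Str].recv[Int].μY.select{more: select{more: end, done: Y}, done: send[Str].end}

send[Str] → recv[Str]
  send[Int] → recv[Int]
    μY → μY  (μ self-dual)
      offer{more,done} → select{more,done}  (offer→select)
        • more:
          offer{more,done} → select{more,done}  (offer→select)
            • more:
              dual(end) = end
            • done:
              dual(Y) = Y
        • done:
          recv[Str] → send[Str]
            dual(end) = end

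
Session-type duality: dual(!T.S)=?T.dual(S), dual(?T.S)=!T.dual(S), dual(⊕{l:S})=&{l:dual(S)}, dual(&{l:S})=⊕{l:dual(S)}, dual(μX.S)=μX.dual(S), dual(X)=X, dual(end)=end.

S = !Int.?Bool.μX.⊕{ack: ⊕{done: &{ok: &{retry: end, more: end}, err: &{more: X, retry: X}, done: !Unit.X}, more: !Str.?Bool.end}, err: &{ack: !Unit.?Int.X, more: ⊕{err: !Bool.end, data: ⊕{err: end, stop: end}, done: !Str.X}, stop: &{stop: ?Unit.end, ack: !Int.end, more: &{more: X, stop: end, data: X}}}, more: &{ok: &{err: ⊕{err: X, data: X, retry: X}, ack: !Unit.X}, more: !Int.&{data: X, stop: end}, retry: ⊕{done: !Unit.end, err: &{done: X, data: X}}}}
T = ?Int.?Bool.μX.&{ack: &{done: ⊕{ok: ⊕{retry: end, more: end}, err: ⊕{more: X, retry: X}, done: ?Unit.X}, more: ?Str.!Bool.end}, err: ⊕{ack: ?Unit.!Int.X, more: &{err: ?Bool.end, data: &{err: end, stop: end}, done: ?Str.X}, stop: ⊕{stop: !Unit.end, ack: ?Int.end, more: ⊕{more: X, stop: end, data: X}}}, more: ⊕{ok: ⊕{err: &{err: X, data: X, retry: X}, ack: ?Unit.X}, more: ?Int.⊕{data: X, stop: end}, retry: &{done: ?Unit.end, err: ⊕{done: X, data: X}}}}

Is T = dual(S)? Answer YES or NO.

!Int | ?Int  ✓
  ?Bool | ?Bool  ✗ same direction on both sides — not dual

NO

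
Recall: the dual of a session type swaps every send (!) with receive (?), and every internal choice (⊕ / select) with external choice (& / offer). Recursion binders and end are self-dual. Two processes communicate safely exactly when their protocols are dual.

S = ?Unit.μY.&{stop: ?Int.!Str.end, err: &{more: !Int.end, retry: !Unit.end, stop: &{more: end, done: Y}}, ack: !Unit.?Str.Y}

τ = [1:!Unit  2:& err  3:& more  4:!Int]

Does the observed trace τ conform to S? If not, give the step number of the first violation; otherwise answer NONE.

@1 got !Unit, protocol expects ?Unit  ✗

1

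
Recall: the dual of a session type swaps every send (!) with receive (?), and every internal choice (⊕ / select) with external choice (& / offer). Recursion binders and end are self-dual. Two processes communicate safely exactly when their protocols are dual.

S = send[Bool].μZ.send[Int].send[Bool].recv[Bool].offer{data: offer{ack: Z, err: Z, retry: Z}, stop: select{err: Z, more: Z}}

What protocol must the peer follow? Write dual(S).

send[Bool] ↦ recv[Bool]
  μZ ↦ μZ  (μ self-dual)
    send[Int] ↦ recv[Int]
      send[Bool] ↦ recv[Bool]
        recv[Bool] ↦ send[Bool]
          offer{data,stop} ↦ select{data,stop}  (&→⊕)
            case data:
              offer{ack,err,retry} ↦ select{ack,err,retry}  (&→⊕)
                case ack:
                  Z ↦ Z
                case err:
                  Z ↦ Z
                case retry:
                  Z ↦ Z
            case stop:
              select{err,more} ↦ offer{err,more}  (select→offer)
                case err:
                  Z ↦ Z
                case more:
                  Z ↦ Z

recv[Bool].μZ.recv[Int].recv[Bool].send[Bool].select{data: select{ack: Z, err: Z, retry: Z}, stop: offer{err: Z, more: Z}}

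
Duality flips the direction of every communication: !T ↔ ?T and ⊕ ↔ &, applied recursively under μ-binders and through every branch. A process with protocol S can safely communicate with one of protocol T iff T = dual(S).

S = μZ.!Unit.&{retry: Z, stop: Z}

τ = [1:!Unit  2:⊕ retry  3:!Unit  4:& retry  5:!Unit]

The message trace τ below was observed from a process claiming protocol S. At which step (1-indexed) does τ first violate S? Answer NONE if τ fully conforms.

@1 !Unit  ok  residual = &{retry: μZ.…, stop: μZ.…}
@2 got ⊕ retry, protocol expects & retry or & stop  ✗

2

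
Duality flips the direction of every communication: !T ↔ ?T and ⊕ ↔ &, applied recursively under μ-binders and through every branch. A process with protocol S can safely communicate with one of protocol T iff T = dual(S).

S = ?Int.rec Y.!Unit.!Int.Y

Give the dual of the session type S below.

!Int.rec Y.?Unit.?Int.Y

?Int → !Int
  rec Y → rec Y  (μ self-dual)
    !Unit → ?Unit
      !Int → ?Int
        dual(Y) = Y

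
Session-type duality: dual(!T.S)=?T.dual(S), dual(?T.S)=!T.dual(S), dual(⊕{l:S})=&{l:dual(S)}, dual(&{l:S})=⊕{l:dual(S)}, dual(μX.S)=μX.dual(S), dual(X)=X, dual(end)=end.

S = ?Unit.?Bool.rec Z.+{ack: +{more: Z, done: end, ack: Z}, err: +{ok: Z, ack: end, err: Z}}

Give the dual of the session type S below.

!Unit.!Bool.rec Z.&{ack: &{more: Z, done: end, ack: Z}, err: &{ok: Z, ack: end, err: Z}}

?Unit ↦ !Unit
  ?Bool ↦ !Bool
    rec Z ↦ rec Z  (μ self-dual)
      +{ack,err} ↦ &{ack,err}  (⊕→&)
        case ack:
          +{more,done,ack} ↦ &{more,done,ack}  (⊕→&)
            case more:
              Z ↦ Z
            case done:
              end ↦ end
            case ack:
              Z ↦ Z
        case err:
          +{ok,ack,err} ↦ &{ok,ack,err}  (⊕→&)
            case ok:
              Z ↦ Z
            case ack:
              end ↦ end
            case err:
              Z ↦ Z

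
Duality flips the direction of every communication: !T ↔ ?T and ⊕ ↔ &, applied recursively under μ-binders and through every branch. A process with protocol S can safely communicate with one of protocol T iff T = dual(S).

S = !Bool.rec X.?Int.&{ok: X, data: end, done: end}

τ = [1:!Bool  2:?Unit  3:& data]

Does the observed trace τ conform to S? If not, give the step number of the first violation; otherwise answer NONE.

[1] !Bool  match  residual = rec X.…
[2] got ?Unit, protocol expects ?Int  ✗

2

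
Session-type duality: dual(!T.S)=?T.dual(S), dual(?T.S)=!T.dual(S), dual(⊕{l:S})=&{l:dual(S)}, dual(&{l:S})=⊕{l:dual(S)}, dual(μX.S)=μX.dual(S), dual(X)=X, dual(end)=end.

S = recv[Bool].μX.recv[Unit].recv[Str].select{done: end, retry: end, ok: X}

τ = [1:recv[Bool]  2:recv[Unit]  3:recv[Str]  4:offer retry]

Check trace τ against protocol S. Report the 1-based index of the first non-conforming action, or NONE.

[1] recv[Bool]  ok  residual = μX.…
[2] recv[Unit]  ok  residual = recv[Str].select{done: end, retry: end, ok: μX.…}
[3] recv[Str]  ok  residual = select{done: end, retry: end, ok: μX.…}
[4] got offer retry, protocol expects select done or select retry or select ok  ✗

4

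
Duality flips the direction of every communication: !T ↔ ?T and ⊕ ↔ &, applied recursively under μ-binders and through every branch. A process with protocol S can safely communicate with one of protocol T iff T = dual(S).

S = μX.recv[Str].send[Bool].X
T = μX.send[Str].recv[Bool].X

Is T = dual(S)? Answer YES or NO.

μX vs μX  match (μ self-dual)
  recv[Str] vs send[Str]  match
    send[Bool] vs recv[Bool]  match
      X vs X  match

YES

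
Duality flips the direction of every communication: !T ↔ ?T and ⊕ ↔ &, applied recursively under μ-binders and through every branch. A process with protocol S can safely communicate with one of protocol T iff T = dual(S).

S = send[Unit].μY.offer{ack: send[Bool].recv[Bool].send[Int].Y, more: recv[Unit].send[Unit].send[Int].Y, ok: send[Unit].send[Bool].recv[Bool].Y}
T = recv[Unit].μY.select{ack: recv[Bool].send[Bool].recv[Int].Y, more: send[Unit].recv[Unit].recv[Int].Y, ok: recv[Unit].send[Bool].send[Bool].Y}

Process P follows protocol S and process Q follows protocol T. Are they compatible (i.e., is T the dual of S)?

NO

send[Unit] vs recv[Unit]  match
  μY vs μY  match (μ self-dual)
    offer{ack,more,ok} vs select{ack,more,ok}  match label sets agree
      [ack]
        send[Bool] vs recv[Bool]  match
          recv[Bool] vs send[Bool]  match
            send[Int] vs recv[Int]  match
              Y vs Y  match
      [more]
        recv[Unit] vs send[Unit]  match
          send[Unit] vs recv[Unit]  match
            send[Int] vs recv[Int]  match
              Y vs Y  match
      [ok]
        send[Unit] vs recv[Unit]  match
          send[Bool] vs send[Bool]  ✗ same direction on both sides — not dual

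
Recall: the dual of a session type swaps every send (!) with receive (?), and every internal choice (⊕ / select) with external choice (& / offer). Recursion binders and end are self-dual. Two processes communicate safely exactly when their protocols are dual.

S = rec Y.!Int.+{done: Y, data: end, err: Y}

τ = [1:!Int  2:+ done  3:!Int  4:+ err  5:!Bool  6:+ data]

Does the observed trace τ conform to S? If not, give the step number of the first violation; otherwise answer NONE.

step 1: !Int  ✓  cont: +{done: rec Y.…, data: end, err: rec Y.…}
step 2: + done  ✓  cont: rec Y.…
step 3: !Int  ✓  cont: +{done: rec Y.…, data: end, err: rec Y.…}
step 4: + err  ✓  cont: rec Y.…
step 5: got !Bool, protocol expects !Int  ✗

5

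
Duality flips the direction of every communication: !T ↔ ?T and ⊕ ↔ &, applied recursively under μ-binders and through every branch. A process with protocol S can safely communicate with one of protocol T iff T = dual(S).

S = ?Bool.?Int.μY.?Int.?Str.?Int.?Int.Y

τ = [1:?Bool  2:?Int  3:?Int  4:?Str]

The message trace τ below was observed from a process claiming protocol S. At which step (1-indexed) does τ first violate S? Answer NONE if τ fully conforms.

NONE

[1] ?Bool  match  cont: ?Int.μY.…
[2] ?Int  match  cont: μY.…
[3] ?Int  match  cont: ?Str.?Int.?Int.μY.…
[4] ?Str  match  cont: ?Int.?Int.μY.…
all 4 steps conform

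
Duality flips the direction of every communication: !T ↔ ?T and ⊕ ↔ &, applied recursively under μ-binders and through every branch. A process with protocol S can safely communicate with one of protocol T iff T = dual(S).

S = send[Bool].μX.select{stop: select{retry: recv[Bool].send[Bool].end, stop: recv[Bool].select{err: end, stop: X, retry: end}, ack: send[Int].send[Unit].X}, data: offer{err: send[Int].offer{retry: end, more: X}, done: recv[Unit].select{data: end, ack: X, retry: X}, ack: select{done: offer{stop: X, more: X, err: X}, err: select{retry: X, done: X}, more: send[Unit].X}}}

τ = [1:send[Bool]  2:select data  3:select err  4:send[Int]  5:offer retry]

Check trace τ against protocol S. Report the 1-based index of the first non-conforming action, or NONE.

3

@1 send[Bool]  ✓  now at μX.…
@2 select data  ✓  now at offer{err: send[Int].offer{retry: end, more: μX.…}, done: recv[Unit].select{data: end, ack: μX.…, retry: μX.…}, ack: select{done: offer{stop: μX.…, more: μX.…, err: μX.…}, err: select{retry: μX.…, done: μX.…}, more: send[Unit].μX.…}}
@3 got select err, protocol expects offer err or offer done or offer ack  ✗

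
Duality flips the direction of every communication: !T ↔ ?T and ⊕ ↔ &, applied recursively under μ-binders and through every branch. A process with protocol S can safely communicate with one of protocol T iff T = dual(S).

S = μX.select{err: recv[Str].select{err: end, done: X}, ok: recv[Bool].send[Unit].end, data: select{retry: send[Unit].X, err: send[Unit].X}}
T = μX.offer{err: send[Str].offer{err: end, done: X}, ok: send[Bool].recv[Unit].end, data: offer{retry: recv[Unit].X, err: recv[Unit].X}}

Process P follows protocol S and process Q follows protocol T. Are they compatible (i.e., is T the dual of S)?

YES

μX ‖ μX  ok (μ self-dual)
  select{err,ok,data} ‖ offer{err,ok,data}  ok label sets agree
    [err]
      recv[Str] ‖ send[Str]  ok
        select{err,done} ‖ offer{err,done}  ok label sets agree
          [err]
            end ‖ end  ok
          [done]
            X ‖ X  ok
    [ok]
      recv[Bool] ‖ send[Bool]  ok
        send[Unit] ‖ recv[Unit]  ok
          end ‖ end  ok
    [data]
      select{retry,err} ‖ offer{retry,err}  ok label sets agree
        [retry]
          send[Unit] ‖ recv[Unit]  ok
            X ‖ X  ok
        [err]
          send[Unit] ‖ recv[Unit]  ok
            X ‖ X  ok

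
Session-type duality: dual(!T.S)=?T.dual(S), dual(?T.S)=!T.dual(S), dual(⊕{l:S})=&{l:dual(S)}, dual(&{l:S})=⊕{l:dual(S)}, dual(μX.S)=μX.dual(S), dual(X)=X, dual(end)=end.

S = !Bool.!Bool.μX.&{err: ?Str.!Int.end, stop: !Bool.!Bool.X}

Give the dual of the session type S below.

!Bool = ?Bool
  !Bool = ?Bool
    μX = μX  (binder kept)
      &{err,stop} = ⊕{err,stop}  (external→internal)
        • err:
          ?Str = !Str
            !Int = ?Int
              end self-dual
        • stop:
          !Bool = ?Bool
            !Bool = ?Bool
              X self-dual

?Bool.?Bool.μX.⊕{err: !Str.?Int.end, stop: ?Bool.?Bool.X}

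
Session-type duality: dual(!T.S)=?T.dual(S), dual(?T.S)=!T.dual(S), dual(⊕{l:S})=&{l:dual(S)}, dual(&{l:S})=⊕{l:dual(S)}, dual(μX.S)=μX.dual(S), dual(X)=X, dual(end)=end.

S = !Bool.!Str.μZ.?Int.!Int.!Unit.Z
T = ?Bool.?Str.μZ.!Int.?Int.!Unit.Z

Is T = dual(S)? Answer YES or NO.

NO

!Bool | ?Bool  ✓
  !Str | ?Str  ✓
    μZ | μZ  ✓ (μ self-dual)
      ?Int | !Int  ✓
        !Int | ?Int  ✓
          !Unit | !Unit  ✗ same direction on both sides — not dual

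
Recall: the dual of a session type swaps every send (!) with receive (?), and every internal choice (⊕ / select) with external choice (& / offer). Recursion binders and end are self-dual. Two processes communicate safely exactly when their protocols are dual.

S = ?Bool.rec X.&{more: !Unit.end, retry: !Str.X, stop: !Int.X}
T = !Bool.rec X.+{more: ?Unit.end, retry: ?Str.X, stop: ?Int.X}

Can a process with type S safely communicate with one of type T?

YES

?Bool vs !Bool  ok
  rec X vs rec X  ok (rec unchanged)
    &{more,retry,stop} vs +{more,retry,stop}  ok label sets agree
      • more:
        !Unit vs ?Unit  ok
          end vs end  ok
      • retry:
        !Str vs ?Str  ok
          X vs X  ok
      • stop:
        !Int vs ?Int  ok
          X vs X  ok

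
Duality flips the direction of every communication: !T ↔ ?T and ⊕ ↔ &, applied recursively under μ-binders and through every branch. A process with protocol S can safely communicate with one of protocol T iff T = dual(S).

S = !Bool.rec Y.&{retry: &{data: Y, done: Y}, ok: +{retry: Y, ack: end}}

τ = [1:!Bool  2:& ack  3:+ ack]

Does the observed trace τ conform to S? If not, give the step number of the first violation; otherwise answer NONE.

@1 !Bool  match  state: rec Y.…
@2 got & ack, protocol expects & retry or & ok  ✗

2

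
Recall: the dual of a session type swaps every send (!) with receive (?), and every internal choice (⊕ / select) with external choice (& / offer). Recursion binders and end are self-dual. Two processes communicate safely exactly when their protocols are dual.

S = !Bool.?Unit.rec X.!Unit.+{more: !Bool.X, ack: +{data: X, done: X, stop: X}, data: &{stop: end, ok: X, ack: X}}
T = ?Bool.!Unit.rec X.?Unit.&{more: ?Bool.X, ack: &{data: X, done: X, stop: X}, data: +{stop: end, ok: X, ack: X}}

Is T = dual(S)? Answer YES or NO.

YES

!Bool ‖ ?Bool  match
  ?Unit ‖ !Unit  match
    rec X ‖ rec X  match (rec unchanged)
      !Unit ‖ ?Unit  match
        +{more,ack,data} ‖ &{more,ack,data}  match labels match
          [more]
            !Bool ‖ ?Bool  match
              X ‖ X  match
          [ack]
            +{data,done,stop} ‖ &{data,done,stop}  match labels match
              [data]
                X ‖ X  match
              [done]
                X ‖ X  match
              [stop]
                X ‖ X  match
          [data]
            &{stop,ok,ack} ‖ +{stop,ok,ack}  match labels match
              [stop]
                end ‖ end  match
              [ok]
                X ‖ X  match
              [ack]
                X ‖ X  match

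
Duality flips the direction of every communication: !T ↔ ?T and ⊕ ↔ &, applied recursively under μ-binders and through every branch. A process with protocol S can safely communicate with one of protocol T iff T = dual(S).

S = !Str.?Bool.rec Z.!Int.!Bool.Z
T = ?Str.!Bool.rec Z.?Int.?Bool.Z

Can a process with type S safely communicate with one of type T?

YES

!Str ‖ ?Str  ok
  ?Bool ‖ !Bool  ok
    rec Z ‖ rec Z  ok (rec unchanged)
      !Int ‖ ?Int  ok
        !Bool ‖ ?Bool  ok
          Z ‖ Z  ok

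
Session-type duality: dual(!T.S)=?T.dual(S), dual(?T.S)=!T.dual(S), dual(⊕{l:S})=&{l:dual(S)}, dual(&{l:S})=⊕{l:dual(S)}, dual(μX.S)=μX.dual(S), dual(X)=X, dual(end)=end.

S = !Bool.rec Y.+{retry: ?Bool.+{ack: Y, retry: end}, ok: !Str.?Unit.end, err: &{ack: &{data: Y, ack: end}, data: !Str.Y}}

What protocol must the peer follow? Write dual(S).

?Bool.rec Y.&{retry: !Bool.&{ack: Y, retry: end}, ok: ?Str.!Unit.end, err: +{ack: +{data: Y, ack: end}, data: ?Str.Y}}

!Bool → ?Bool
  rec Y → rec Y  (μ self-dual)
    +{retry,ok,err} → &{retry,ok,err}  (select→offer)
      case retry:
        ?Bool → !Bool
          +{ack,retry} → &{ack,retry}  (select→offer)
            case ack:
              Y ↦ Y
            case retry:
              end ↦ end
      case ok:
        !Str → ?Str
          ?Unit → !Unit
            end ↦ end
      case err:
        &{ack,data} → +{ack,data}  (external→internal)
          case ack:
            &{data,ack} → +{data,ack}  (external→internal)
              case data:
                Y ↦ Y
              case ack:
                end ↦ end
          case data:
            !Str → ?Str
              Y ↦ Y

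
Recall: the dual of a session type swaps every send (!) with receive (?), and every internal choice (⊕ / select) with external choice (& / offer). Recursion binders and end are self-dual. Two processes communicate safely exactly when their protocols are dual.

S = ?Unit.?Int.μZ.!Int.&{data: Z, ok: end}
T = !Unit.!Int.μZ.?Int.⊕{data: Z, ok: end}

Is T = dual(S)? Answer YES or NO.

?Unit | !Unit  ✓
  ?Int | !Int  ✓
    μZ | μZ  ✓ (μ self-dual)
      !Int | ?Int  ✓
        &{data,ok} | ⊕{data,ok}  ✓ same labels
          • data:
            Z | Z  ✓
          • ok:
            end | end  ✓

YES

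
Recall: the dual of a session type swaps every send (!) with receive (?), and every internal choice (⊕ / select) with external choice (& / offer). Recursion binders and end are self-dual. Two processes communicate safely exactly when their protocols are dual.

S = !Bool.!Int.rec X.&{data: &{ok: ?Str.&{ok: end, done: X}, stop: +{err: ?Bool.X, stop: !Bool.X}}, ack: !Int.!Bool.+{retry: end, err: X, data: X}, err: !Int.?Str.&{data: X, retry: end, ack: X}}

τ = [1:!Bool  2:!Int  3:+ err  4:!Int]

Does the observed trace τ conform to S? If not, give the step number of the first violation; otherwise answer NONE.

3

[1] !Bool  match  cont: !Int.rec X.…
[2] !Int  match  cont: rec X.…
[3] got + err, protocol expects & data or & ack or & err  ✗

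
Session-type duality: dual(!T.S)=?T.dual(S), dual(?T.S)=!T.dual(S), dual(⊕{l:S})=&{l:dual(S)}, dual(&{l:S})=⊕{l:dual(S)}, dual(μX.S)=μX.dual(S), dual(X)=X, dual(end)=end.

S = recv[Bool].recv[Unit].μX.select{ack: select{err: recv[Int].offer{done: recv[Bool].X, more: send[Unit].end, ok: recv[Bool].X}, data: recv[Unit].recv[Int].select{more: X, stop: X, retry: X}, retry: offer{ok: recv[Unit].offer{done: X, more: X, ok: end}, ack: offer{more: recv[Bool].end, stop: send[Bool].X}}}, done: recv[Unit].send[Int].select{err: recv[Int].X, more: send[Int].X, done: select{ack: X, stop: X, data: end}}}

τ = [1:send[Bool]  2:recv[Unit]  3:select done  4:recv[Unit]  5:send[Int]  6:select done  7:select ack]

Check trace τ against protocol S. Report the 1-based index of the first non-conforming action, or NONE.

@1 got send[Bool], protocol expects recv[Bool]  ✗

1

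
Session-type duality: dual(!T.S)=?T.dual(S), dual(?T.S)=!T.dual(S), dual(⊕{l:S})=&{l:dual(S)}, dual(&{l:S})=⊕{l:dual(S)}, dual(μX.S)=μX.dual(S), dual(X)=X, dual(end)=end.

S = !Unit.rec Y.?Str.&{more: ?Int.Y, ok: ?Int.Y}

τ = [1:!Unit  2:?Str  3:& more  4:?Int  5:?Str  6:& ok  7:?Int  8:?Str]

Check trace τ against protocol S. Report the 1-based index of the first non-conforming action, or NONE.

@1 !Unit  ok  cont: rec Y.…
@2 ?Str  ok  cont: &{more: ?Int.rec Y.…, ok: ?Int.rec Y.…}
@3 & more  ok  cont: ?Int.rec Y.…
@4 ?Int  ok  cont: rec Y.…
@5 ?Str  ok  cont: &{more: ?Int.rec Y.…, ok: ?Int.rec Y.…}
@6 & ok  ok  cont: ?Int.rec Y.…
@7 ?Int  ok  cont: rec Y.…
@8 ?Str  ok  cont: &{more: ?Int.rec Y.…, ok: ?Int.rec Y.…}
all 8 steps conform

NONE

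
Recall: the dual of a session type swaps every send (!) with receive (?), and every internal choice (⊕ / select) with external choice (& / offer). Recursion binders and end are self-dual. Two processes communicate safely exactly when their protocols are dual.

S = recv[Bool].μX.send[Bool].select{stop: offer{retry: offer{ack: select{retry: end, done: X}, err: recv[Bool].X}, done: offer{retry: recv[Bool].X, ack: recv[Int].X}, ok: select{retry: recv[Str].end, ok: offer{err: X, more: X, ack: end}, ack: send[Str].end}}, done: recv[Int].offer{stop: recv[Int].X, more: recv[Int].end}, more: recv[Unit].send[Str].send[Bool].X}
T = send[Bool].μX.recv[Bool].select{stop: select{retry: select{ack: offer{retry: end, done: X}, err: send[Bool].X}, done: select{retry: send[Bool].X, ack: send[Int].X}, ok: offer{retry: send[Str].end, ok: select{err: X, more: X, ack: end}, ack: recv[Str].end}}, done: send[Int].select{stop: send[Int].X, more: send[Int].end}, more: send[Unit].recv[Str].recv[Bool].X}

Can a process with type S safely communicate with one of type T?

NO

recv[Bool] vs send[Bool]  match
  μX vs μX  match (binder kept)
    send[Bool] vs recv[Bool]  match
      select{stop,done,more} vs select{stop,done,more}  ✗ choice polarity not flipped — not dual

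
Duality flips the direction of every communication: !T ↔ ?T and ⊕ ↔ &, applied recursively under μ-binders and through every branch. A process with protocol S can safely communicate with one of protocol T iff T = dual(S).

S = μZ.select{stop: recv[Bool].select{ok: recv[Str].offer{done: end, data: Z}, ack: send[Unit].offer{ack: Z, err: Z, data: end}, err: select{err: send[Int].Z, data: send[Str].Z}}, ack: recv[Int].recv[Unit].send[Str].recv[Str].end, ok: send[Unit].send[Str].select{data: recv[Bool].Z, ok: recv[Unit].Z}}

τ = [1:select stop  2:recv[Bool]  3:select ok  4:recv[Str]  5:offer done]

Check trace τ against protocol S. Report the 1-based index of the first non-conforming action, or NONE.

[1] select stop  ✓  residual = recv[Bool].select{ok: recv[Str].offer{done: end, data: μZ.…}, ack: send[Unit].offer{ack: μZ.…, err: μZ.…, data: end}, err: select{err: send[Int].μZ.…, data: send[Str].μZ.…}}
[2] recv[Bool]  ✓  residual = select{ok: recv[Str].offer{done: end, data: μZ.…}, ack: send[Unit].offer{ack: μZ.…, err: μZ.…, data: end}, err: select{err: send[Int].μZ.…, data: send[Str].μZ.…}}
[3] select ok  ✓  residual = recv[Str].offer{done: end, data: μZ.…}
[4] recv[Str]  ✓  residual = offer{done: end, data: μZ.…}
[5] offer done  ✓  residual = end
trace exhausted — no violation

NONE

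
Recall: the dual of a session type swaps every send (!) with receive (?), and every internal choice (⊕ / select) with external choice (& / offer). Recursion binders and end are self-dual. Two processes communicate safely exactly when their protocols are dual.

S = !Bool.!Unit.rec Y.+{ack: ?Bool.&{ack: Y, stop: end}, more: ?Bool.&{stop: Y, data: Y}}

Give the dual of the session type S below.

?Bool.?Unit.rec Y.&{ack: !Bool.+{ack: Y, stop: end}, more: !Bool.+{stop: Y, data: Y}}

!Bool = ?Bool
  !Unit = ?Unit
    rec Y = rec Y  (rec unchanged)
      +{ack,more} = &{ack,more}  (select→offer)
        • ack:
          ?Bool = !Bool
            &{ack,stop} = +{ack,stop}  (&→⊕)
              • ack:
                Y self-dual
              • stop:
                end self-dual
        • more:
          ?Bool = !Bool
            &{stop,data} = +{stop,data}  (&→⊕)
              • stop:
                Y self-dual
              • data:
                Y self-dual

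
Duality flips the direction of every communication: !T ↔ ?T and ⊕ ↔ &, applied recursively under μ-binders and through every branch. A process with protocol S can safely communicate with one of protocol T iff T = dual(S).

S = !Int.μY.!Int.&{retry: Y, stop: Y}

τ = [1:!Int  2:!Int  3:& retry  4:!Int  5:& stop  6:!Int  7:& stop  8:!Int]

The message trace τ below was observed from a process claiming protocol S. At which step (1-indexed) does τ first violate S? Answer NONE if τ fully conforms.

@1 !Int  ok  now at μY.…
@2 !Int  ok  now at &{retry: μY.…, stop: μY.…}
@3 & retry  ok  now at μY.…
@4 !Int  ok  now at &{retry: μY.…, stop: μY.…}
@5 & stop  ok  now at μY.…
@6 !Int  ok  now at &{retry: μY.…, stop: μY.…}
@7 & stop  ok  now at μY.…
@8 !Int  ok  now at &{retry: μY.…, stop: μY.…}
trace exhausted — no violation

NONE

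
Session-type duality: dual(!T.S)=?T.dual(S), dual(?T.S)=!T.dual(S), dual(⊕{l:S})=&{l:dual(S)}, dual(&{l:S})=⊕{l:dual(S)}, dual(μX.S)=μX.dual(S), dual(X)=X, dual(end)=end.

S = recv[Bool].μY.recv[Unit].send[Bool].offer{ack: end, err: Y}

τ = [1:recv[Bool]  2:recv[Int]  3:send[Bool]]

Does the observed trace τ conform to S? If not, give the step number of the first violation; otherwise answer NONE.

@1 recv[Bool]  ok  cont: μY.…
@2 got recv[Int], protocol expects recv[Unit]  ✗

2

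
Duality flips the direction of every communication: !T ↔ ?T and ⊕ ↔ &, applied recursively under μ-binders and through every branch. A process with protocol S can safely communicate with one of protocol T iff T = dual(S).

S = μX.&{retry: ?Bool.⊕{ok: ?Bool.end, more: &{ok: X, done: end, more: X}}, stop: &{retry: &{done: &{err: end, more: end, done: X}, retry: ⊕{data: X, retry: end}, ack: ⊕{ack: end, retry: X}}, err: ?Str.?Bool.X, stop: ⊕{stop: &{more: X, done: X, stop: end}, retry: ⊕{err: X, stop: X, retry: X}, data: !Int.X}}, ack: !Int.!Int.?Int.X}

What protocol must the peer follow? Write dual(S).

μX → μX  (binder kept)
  &{retry,stop,ack} → ⊕{retry,stop,ack}  (&→⊕)
    case retry:
      ?Bool → !Bool
        ⊕{ok,more} → &{ok,more}  (internal→external)
          case ok:
            ?Bool → !Bool
              dual(end) = end
          case more:
            &{ok,done,more} → ⊕{ok,done,more}  (&→⊕)
              case ok:
                dual(X) = X
              case done:
                dual(end) = end
              case more:
                dual(X) = X
    case stop:
      &{retry,err,stop} → ⊕{retry,err,stop}  (&→⊕)
        case retry:
          &{done,retry,ack} → ⊕{done,retry,ack}  (&→⊕)
            case done:
              &{err,more,done} → ⊕{err,more,done}  (&→⊕)
                case err:
                  dual(end) = end
                case more:
                  dual(end) = end
                case done:
                  dual(X) = X
            case retry:
              ⊕{data,retry} → &{data,retry}  (internal→external)
                case data:
                  dual(X) = X
                case retry:
                  dual(end) = end
            case ack:
              ⊕{ack,retry} → &{ack,retry}  (internal→external)
                case ack:
                  dual(end) = end
                case retry:
                  dual(X) = X
        case err:
          ?Str → !Str
            ?Bool → !Bool
              dual(X) = X
        case stop:
          ⊕{stop,retry,data} → &{stop,retry,data}  (internal→external)
            case stop:
              &{more,done,stop} → ⊕{more,done,stop}  (&→⊕)
                case more:
                  dual(X) = X
                case done:
                  dual(X) = X
                case stop:
                  dual(end) = end
            case retry:
              ⊕{err,stop,retry} → &{err,stop,retry}  (internal→external)
                case err:
                  dual(X) = X
                case stop:
                  dual(X) = X
                case retry:
                  dual(X) = X
            case data:
              !Int → ?Int
                dual(X) = X
    case ack:
      !Int → ?Int
        !Int → ?Int
          ?Int → !Int
            dual(X) = X

μX.⊕{retry: !Bool.&{ok: !Bool.end, more: ⊕{ok: X, done: end, more: X}}, stop: ⊕{retry: ⊕{done: ⊕{err: end, more: end, done: X}, retry: &{data: X, retry: end}, ack: &{ack: end, retry: X}}, err: !Str.!Bool.X, stop: &{stop: ⊕{more: X, done: X, stop: end}, retry: &{err: X, stop: X, retry: X}, data: ?Int.X}}, ack: ?Int.?Int.!Int.X}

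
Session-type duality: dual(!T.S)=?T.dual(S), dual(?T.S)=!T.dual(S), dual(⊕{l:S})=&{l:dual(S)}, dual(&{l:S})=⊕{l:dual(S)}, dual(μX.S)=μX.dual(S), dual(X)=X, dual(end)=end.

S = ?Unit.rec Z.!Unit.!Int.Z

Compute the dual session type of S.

!Unit.rec Z.?Unit.?Int.Z

?Unit → !Unit
  rec Z → rec Z  (binder kept)
    !Unit → ?Unit
      !Int → ?Int
        dual(Z) = Z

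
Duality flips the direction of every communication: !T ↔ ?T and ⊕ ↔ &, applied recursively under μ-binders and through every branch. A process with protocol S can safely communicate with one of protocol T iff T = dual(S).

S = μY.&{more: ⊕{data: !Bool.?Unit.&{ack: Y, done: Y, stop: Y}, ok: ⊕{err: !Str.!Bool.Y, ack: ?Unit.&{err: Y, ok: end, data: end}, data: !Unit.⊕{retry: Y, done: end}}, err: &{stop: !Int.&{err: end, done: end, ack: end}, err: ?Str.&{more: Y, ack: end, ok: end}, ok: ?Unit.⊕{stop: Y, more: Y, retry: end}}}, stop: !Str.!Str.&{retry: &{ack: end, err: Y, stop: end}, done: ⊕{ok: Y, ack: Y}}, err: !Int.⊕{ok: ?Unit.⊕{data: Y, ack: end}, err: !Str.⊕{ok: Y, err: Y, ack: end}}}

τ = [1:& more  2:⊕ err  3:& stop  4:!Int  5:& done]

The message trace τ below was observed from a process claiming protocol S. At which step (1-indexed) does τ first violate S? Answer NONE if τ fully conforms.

@1 & more  ok  residual = ⊕{data: !Bool.?Unit.&{ack: μY.…, done: μY.…, stop: μY.…}, ok: ⊕{err: !Str.!Bool.μY.…, ack: ?Unit.&{err: μY.…, ok: end, data: end}, data: !Unit.⊕{retry: μY.…, done: end}}, err: &{stop: !Int.&{err: end, done: end, ack: end}, err: ?Str.&{more: μY.…, ack: end, ok: end}, ok: ?Unit.⊕{stop: μY.…, more: μY.…, retry: end}}}
@2 ⊕ err  ok  residual = &{stop: !Int.&{err: end, done: end, ack: end}, err: ?Str.&{more: μY.…, ack: end, ok: end}, ok: ?Unit.⊕{stop: μY.…, more: μY.…, retry: end}}
@3 & stop  ok  residual = !Int.&{err: end, done: end, ack: end}
@4 !Int  ok  residual = &{err: end, done: end, ack: end}
@5 & done  ok  residual = end
trace exhausted — no violation

NONE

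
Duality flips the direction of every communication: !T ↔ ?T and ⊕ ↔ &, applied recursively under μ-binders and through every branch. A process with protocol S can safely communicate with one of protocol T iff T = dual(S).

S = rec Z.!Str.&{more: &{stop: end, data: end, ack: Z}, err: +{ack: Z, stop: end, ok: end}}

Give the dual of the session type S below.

rec Z ↦ rec Z  (binder kept)
  !Str ↦ ?Str
    &{more,err} ↦ +{more,err}  (external→internal)
      • more:
        &{stop,data,ack} ↦ +{stop,data,ack}  (external→internal)
          • stop:
            end ↦ end
          • data:
            end ↦ end
          • ack:
            Z ↦ Z
      • err:
        +{ack,stop,ok} ↦ &{ack,stop,ok}  (select→offer)
          • ack:
            Z ↦ Z
          • stop:
            end ↦ end
          • ok:
            end ↦ end

rec Z.?Str.+{more: +{stop: end, data: end, ack: Z}, err: &{ack: Z, stop: end, ok: end}}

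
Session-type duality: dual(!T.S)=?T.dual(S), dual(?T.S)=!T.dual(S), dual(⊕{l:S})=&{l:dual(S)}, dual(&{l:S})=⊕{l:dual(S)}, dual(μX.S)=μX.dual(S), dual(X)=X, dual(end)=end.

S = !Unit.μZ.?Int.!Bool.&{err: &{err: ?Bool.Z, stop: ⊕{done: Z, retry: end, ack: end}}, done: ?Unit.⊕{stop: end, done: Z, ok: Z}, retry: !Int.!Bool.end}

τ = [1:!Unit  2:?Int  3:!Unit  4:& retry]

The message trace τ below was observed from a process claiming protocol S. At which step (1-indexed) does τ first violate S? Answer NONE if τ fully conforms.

[1] !Unit  match  now at μZ.…
[2] ?Int  match  now at !Bool.&{err: &{err: ?Bool.μZ.…, stop: ⊕{done: μZ.…, retry: end, ack: end}}, done: ?Unit.⊕{stop: end, done: μZ.…, ok: μZ.…}, retry: !Int.!Bool.end}
[3] got !Unit, protocol expects !Bool  ✗

3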